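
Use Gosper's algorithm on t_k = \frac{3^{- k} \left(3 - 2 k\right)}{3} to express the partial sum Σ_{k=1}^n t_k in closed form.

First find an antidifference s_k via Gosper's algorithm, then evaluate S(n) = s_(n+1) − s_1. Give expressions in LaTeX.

The ratio is (2*k - 1)/(3*(2*k - 3)).
A = 1/3, B = 1, C = k - 3/2.
Need (1/3)·f(k+1) − (1)·f(k) = k - 3/2.
Degrees (0,0,1) ⇒ d ≤ 1.
Match coefficients ⇒ f(k) = -3*(k - 1)/2.
Then R = B(k−1)f/C = -3*(k - 1)/(2*k - 3), so s_k = R(k)·t_k = (k - 1)/3**k.
Verify: (3 - 2*k)/(3*3**k) matches t_k.
s_(n+1) = 3**(-n - 1)*n and s_(1) = 0, so S(n) = 3**(-n - 1)*n.

S(n) = 3^{- n - 1} n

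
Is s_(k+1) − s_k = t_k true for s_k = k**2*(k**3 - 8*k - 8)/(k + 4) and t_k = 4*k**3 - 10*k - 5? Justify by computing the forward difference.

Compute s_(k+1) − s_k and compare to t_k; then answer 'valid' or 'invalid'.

Invalid: residual 2*(-3*k**4 - 18*k**3 + 6*k**2 + 45*k + 20)/(k**2 + 9*k + 20) ≠ 0.

s_(k+1) = (k + 1)**2*(-8*k + (k + 1)**3 - 16)/(k + 5)
s_(k+1) − s_k = (4*k**5 + 30*k**4 + 34*k**3 - 83*k**2 - 155*k - 60)/(k**2 + 9*k + 20)
(s_(k+1) − s_k) − t_k = 2*(-3*k**4 - 18*k**3 + 6*k**2 + 45*k + 20)/(k**2 + 9*k + 20)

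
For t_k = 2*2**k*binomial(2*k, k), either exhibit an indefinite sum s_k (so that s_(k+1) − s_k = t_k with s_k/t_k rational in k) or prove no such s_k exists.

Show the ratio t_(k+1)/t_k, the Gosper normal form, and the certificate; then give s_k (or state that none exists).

The ratio is 4*(2*k + 1)/(k + 1).
So A=8*k + 4 and B=k + 1, with C=1.
Set up (8*k + 4)·f(k+1) − (k)·f(k) − (1) = 0.
d = -1 from the (1,1,0) case.
Bound -1 < 0, so the key equation has no polynomial solution.

not Gosper-summable; s_k does not exist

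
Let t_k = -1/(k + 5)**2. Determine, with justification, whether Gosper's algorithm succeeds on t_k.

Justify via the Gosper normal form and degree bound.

r(k) = (k + 5)**2/(k + 6)**2 after simplifying.
Factor: A=k**2 + 10*k + 25; B=k**2 + 12*k + 36; C=1.
f must satisfy (k**2 + 10*k + 25)·f(k+1) − (k**2 + 10*k + 25)·f(k) = 1.
d = 0 from the (2,2,0) case.
Write f(k) = c0. Then LHS − RHS = -1, requiring -1 = 0: contradictory. No certificate.

No — t_k has no hypergeometric antidifference.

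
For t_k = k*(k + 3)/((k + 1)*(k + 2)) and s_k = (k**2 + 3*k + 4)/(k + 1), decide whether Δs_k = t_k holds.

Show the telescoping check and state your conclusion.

s_(k+1) = (k**2 + 5*k + 8)/(k + 2)
s_(k+1) − s_k = k*(k + 3)/(k**2 + 3*k + 2)
(s_(k+1) − s_k) − t_k = 0

valid (s_(k+1) − s_k reduces to t_k)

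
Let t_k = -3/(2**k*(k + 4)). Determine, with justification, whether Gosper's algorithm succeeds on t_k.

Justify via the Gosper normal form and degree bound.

No — t_k has no hypergeometric antidifference.

The ratio is (k + 4)/(2*(k + 5)).
A = k/2 + 2, B = k + 5, C = 1.
Set up (k/2 + 2)·f(k+1) − (k + 4)·f(k) − (1) = 0.
From deg A=1, deg B=1, deg C=0: d=-1.
Negative degree bound (-1): no f exists, t_k not Gosper-summable.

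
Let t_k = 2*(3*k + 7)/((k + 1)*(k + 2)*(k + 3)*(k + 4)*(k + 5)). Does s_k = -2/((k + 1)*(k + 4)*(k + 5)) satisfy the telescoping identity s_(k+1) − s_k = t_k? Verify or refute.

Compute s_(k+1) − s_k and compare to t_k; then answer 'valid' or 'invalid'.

Invalid: residual 4*(-4*k - 9)/(k**6 + 21*k**5 + 175*k**4 + 735*k**3 + 1624*k**2 + 1764*k + 720) ≠ 0.

s_(k+1) = -2/((k + 2)*(k + 5)*(k + 6))
s_(k+1) − s_k = 2*(3*k + 8)/(k**5 + 18*k**4 + 121*k**3 + 372*k**2 + 508*k + 240)
(s_(k+1) − s_k) − t_k = 4*(-4*k - 9)/(k**6 + 21*k**5 + 175*k**4 + 735*k**3 + 1624*k**2 + 1764*k + 720)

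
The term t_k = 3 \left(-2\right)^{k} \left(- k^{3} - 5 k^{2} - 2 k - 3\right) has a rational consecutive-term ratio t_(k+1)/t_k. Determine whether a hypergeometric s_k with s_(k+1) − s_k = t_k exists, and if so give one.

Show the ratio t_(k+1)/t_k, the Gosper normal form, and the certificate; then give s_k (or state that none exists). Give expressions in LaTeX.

Compute t_(k+1)/t_k: get 2*(-k**3 - 8*k**2 - 15*k - 11)/(k**3 + 5*k**2 + 2*k + 3).
Take A(k)=-2, B(k)=1, C(k)=k**3 + 5*k**2 + 2*k + 3.
Set up (-2)·f(k+1) − (1)·f(k) − (k**3 + 5*k**2 + 2*k + 3) = 0.
d = 3 from the (0,0,3) case.
Coefficient equations give f(k) = -(k**3 + 3*k**2 - 4*k + 3)/3.
So s_k = (B(k−1)f/C)·t_k = (-(k**3 + 3*k**2 - 4*k + 3)/(3*(k**3 + 5*k**2 + 2*k + 3)))·t_k = (-2)**k*(k**3 + 3*k**2 - 4*k + 3).
Verify: 3*(-2)**k*(-k**3 - 5*k**2 - 2*k - 3) matches t_k.

s_k = \left(-2\right)^{k} \left(k^{3} + 3 k^{2} - 4 k + 3\right)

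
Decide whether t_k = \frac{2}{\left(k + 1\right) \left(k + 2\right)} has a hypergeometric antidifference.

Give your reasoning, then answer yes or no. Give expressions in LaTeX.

Yes. s_k = \frac{2 k}{k + 1}.

Compute t_(k+1)/t_k: get (k + 1)/(k + 3).
Factor: A=k + 1; B=k + 3; C=1.
f must satisfy (k + 1)·f(k+1) − (k + 2)·f(k) = 1.
Bound: deg f ≤ 1.
A polynomial solution: f(k) = k.
Certificate R = B(k−1)f/C = k*(k + 2) gives s_k = 2*k/(k + 1).
s_(k+1) − s_k = 2/(k**2 + 3*k + 2) = t_k.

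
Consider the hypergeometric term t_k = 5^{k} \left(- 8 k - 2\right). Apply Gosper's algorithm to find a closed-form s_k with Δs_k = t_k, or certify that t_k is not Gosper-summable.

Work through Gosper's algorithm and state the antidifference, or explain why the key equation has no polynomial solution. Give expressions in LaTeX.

Compute t_(k+1)/t_k: get 5*(4*k + 5)/(4*k + 1).
Normal form (A,B,C) = (5, 1, k + 1/4).
Set up (5)·f(k+1) − (1)·f(k) − (k + 1/4) = 0.
deg f ≤ 1 (via 0,0,1).
Match coefficients ⇒ f(k) = (k - 1)/4.
R(k) = B(k−1)·f(k)/C(k) = (k - 1)/(4*k + 1); s_k = R·t_k = 2*5**k*(1 - k).
Δs = 5**k*(-8*k - 2), as required.

s_k = 2 \cdot 5^{k} \left(1 - k\right)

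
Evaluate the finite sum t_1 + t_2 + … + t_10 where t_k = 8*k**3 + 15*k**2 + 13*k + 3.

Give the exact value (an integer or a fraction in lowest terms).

Σ = 30720

The ratio is (8*k**3 + 39*k**2 + 67*k + 39)/(8*k**3 + 15*k**2 + 13*k + 3).
So A=1 and B=1, with C=k**3 + 15*k**2/8 + 13*k/8 + 3/8.
Solve (1)·f(k+1) − (1)·f(k) = k**3 + 15*k**2/8 + 13*k/8 + 3/8.
d = 4 from the (0,0,3) case.
Solve for f: f(k) = k*(2*k - 1)*(k**2 + k + 1)/8 (degree 4 ≤ 4).
Get s_k = R·t_k = k*(2*k**3 + k**2 + k - 1) with R(k) = B(k−1)f(k)/C(k) = k*(2*k - 1)*(k**2 + k + 1)/(8*k**3 + 15*k**2 + 13*k + 3).
Check: Δs_k = 8*k**3 + 15*k**2 + 13*k + 3. ✓
Evaluate s at k=11 and k=1: 30723 and 3; difference 30720.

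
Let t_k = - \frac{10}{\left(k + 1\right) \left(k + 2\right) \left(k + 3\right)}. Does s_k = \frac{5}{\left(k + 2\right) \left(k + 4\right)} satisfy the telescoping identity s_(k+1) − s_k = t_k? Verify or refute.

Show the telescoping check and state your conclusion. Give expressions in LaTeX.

Invalid: residual \frac{15 \left(3 k + 11\right)}{k^{5} + 15 k^{4} + 85 k^{3} + 225 k^{2} + 274 k + 120} ≠ 0.

s_(k+1) = 5/((k + 3)*(k + 5))
s_(k+1) − s_k = 5*(-2*k - 7)/(k**4 + 14*k**3 + 71*k**2 + 154*k + 120)
(s_(k+1) − s_k) − t_k = 15*(3*k + 11)/(k**5 + 15*k**4 + 85*k**3 + 225*k**2 + 274*k + 120)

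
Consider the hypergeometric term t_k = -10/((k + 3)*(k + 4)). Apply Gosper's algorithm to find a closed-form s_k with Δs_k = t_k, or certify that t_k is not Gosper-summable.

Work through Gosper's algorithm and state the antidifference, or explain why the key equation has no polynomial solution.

Ratio r(k) = (k + 3)/(k + 5).
A = k + 3, B = k + 5, C = 1.
Key eq: (k + 3)·f(k+1) = (k + 4)·f(k) + (1).
d = 1 from the (1,1,0) case.
A polynomial solution: f(k) = k/3.
Then R = B(k−1)f/C = k*(k + 4)/3, so s_k = R(k)·t_k = -10*k/(3*k + 9).
s_(k+1) − s_k = -10/(k**2 + 7*k + 12) = t_k.

s_k = -10*k/(3*k + 9)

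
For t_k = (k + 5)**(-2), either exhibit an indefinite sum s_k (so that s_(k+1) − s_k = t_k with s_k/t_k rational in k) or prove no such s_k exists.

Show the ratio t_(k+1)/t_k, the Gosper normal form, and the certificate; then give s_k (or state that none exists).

r(k) = (k + 5)**2/(k + 6)**2 after simplifying.
So A=k**2 + 10*k + 25 and B=k**2 + 12*k + 36, with C=1.
f must satisfy (k**2 + 10*k + 25)·f(k+1) − (k**2 + 10*k + 25)·f(k) = 1.
From deg A=2, deg B=2, deg C=0: d=0.
Generic f = c0 gives residual -1; -1 = 0 cannot hold, so t_k is not Gosper-summable.

not Gosper-summable; s_k does not exist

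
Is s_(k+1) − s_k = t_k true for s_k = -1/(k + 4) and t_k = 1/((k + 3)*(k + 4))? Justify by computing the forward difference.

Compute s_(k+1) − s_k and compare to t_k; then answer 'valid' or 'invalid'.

Invalid: residual -2/(k**3 + 12*k**2 + 47*k + 60) ≠ 0.

s_(k+1) = -1/(k + 5)
s_(k+1) − s_k = 1/((k + 4)*(k + 5))
(s_(k+1) − s_k) − t_k = -2/(k**3 + 12*k**2 + 47*k + 60)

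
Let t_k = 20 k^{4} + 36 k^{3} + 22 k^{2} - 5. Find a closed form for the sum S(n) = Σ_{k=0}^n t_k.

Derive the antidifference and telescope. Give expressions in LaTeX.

S(n) = 4 n^{5} + 19 n^{4} + 32 n^{3} + 20 n^{2} - 2 n - 5

The ratio is (20*k**4 + 116*k**3 + 250*k**2 + 232*k + 73)/(20*k**4 + 36*k**3 + 22*k**2 - 5).
Factor: A=1; B=1; C=k**4 + 9*k**3/5 + 11*k**2/10 - 1/4.
Key eq: (1)·f(k+1) = (1)·f(k) + (k**4 + 9*k**3/5 + 11*k**2/10 - 1/4).
Degrees (0,0,4) ⇒ d ≤ 5.
Solve for f: f(k) = k*(4*k**4 - k**3 - 4*k**2 - 2*k - 2)/20 (degree 5 ≤ 5).
So s_k = (B(k−1)f/C)·t_k = (k*(4*k**4 - k**3 - 4*k**2 - 2*k - 2)/(20*k**4 + 36*k**3 + 22*k**2 - 5))·t_k = k*(4*k**4 - k**3 - 4*k**2 - 2*k - 2).
Check: Δs_k = 20*k**4 + 36*k**3 + 22*k**2 - 5. ✓
Evaluate: s_(n+1) = 4*n**5 + 19*n**4 + 32*n**3 + 20*n**2 - 2*n - 5; subtract s_(0) = 0 ⇒ S(n) = 4*n**5 + 19*n**4 + 32*n**3 + 20*n**2 - 2*n - 5.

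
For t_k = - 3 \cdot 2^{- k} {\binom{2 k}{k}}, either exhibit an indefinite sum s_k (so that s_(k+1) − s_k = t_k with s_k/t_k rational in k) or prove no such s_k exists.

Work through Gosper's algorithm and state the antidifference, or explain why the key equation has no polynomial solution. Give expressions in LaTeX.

r(k) = (2*k + 1)/(k + 1) after simplifying.
Factor: A=2*k + 1; B=k + 1; C=1.
Need (2*k + 1)·f(k+1) − (k)·f(k) = 1.
From deg A=1, deg B=1, deg C=0: d=-1.
deg f ≤ -1 is impossible — no certificate.

not Gosper-summable; s_k does not exist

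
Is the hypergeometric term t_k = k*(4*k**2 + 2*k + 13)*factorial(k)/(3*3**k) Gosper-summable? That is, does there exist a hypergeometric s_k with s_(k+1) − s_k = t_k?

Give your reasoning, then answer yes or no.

Step 1: r(k) = (k + 1)**2*(2*k + 4*(k + 1)**2 + 15)/(3*k*(4*k**2 + 2*k + 13)).
Normal form (A,B,C) = (k/3 + 1/3, 1, k**3 + k**2/2 + 13*k/4).
Solve (k/3 + 1/3)·f(k+1) − (1)·f(k) = k**3 + k**2/2 + 13*k/4.
From deg A=1, deg B=0, deg C=3: d=2.
Solving with deg f ≤ 2: f(k) = 3*(4*k**2 + 2*k + 3)/4.
Get s_k = R·t_k = (4*k**2 + 2*k + 3)*factorial(k)/3**k with R(k) = B(k−1)f(k)/C(k) = 3*(4*k**2 + 2*k + 3)/(k*(4*k**2 + 2*k + 13)).
Check: Δs_k = k*(4*k**2 + 2*k + 13)*factorial(k)/(3*3**k). ✓

Yes. s_k = (4*k**2 + 2*k + 3)*factorial(k)/3**k.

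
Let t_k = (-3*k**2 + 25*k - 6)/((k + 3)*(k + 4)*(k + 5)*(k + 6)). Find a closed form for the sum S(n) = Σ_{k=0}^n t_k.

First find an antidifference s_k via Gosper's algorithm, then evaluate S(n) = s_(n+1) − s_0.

The ratio is -(k + 3)*(25*k - 3*(k + 1)**2 + 19)/((k + 7)*(3*k**2 - 25*k + 6)).
Take A(k)=k + 3, B(k)=k + 7, C(k)=k**2 - 25*k/3 + 2.
Set up (k + 3)·f(k+1) − (k + 6)·f(k) − (k**2 - 25*k/3 + 2) = 0.
d = 3 from the (1,1,2) case.
Match coefficients ⇒ f(k) = k*(k**2 - 48*k + 87)/60.
Certificate R = B(k−1)f/C = k*(k + 6)*(k**2 - 48*k + 87)/(20*(3*k**2 - 25*k + 6)) gives s_k = k*(-k**2 + 48*k - 87)/(20*(k + 3)*(k + 4)*(k + 5)).
Δs = (-3*k**2 + 25*k - 6)/(k**4 + 18*k**3 + 119*k**2 + 342*k + 360), as required.
Telescope: S(n) = s_(n+1) − s_(0) = (-n**3 + 45*n**2 + 6*n - 40)/(20*(n**3 + 15*n**2 + 74*n + 120)) − (0) = (-n**3 + 45*n**2 + 6*n - 40)/(20*(n**3 + 15*n**2 + 74*n + 120)).

S(n) = (-n**3 + 45*n**2 + 6*n - 40)/(20*(n**3 + 15*n**2 + 74*n + 120))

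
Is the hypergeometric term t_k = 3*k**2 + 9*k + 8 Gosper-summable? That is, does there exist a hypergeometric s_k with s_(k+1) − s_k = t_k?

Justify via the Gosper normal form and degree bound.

Ratio r(k) = (3*k**2 + 15*k + 20)/(3*k**2 + 9*k + 8).
Factor: A=1; B=1; C=k**2 + 3*k + 8/3.
Solve (1)·f(k+1) − (1)·f(k) = k**2 + 3*k + 8/3.
d = 3 from the (0,0,2) case.
Solving with deg f ≤ 3: f(k) = k*(k**2 + 3*k + 4)/3.
R(k) = B(k−1)·f(k)/C(k) = k*(k**2 + 3*k + 4)/(3*k**2 + 9*k + 8); s_k = R·t_k = k*(k**2 + 3*k + 4).
Δs = 3*k**2 + 9*k + 8, as required.

Yes. s_k = k*(k**2 + 3*k + 4).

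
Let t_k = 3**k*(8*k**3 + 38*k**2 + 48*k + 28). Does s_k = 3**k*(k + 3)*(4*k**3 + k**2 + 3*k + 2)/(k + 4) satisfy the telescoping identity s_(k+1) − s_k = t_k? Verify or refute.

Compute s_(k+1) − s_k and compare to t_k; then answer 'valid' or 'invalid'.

s_(k+1) = 3**(k + 1)*(k + 4)*(3*k + 4*(k + 1)**3 + (k + 1)**2 + 5)/(k + 5)
s_(k+1) − s_k = 3**k*(8*k**5 + 102*k**4 + 484*k**3 + 1021*k**2 + 995*k + 450)/(k**2 + 9*k + 20)
(s_(k+1) − s_k) − t_k = 3**k*(-8*k**4 - 66*k**3 - 199*k**2 - 217*k - 110)/(k**2 + 9*k + 20)

Invalid: residual 3**k*(-8*k**4 - 66*k**3 - 199*k**2 - 217*k - 110)/(k**2 + 9*k + 20) ≠ 0.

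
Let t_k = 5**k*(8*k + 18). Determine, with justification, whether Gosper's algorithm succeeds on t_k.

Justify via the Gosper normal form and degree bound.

t_(k+1)/t_k = 5*(4*k + 13)/(4*k + 9).
A = 5, B = 1, C = k + 9/4.
Solve (5)·f(k+1) − (1)·f(k) = k + 9/4.
Bound: deg f ≤ 1.
Match coefficients ⇒ f(k) = (k + 1)/4.
Get s_k = R·t_k = 2*5**k*(k + 1) with R(k) = B(k−1)f(k)/C(k) = (k + 1)/(4*k + 9).
Check: Δs_k = 5**k*(8*k + 18). ✓

Yes. s_k = 2*5**k*(k + 1).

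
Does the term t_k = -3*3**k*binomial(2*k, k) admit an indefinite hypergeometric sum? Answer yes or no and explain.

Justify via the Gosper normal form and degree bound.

Step 1: r(k) = 6*(2*k + 1)/(k + 1).
Gosper form: A/B · C(k+1)/C(k) with A=12*k + 6, B=k + 1, C=1.
Key eq: (12*k + 6)·f(k+1) = (k)·f(k) + (1).
Degrees (1,1,0) ⇒ d ≤ -1.
deg f ≤ -1 is impossible — no certificate.

No — negative degree bound, so no certificate f.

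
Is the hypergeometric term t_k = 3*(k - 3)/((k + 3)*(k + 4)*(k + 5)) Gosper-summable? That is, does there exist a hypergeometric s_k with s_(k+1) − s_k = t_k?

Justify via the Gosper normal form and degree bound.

Ratio r(k) = (k - 2)*(k + 3)/((k - 3)*(k + 6)).
Take A(k)=k + 3, B(k)=k + 6, C(k)=k - 3.
Solve (k + 3)·f(k+1) − (k + 5)·f(k) = k - 3.
From deg A=1, deg B=1, deg C=1: d=2.
Solving with deg f ≤ 2: f(k) = -k.
Certificate R = B(k−1)f/C = -k*(k + 5)/(k - 3) gives s_k = -3*k/((k + 3)*(k + 4)).
Check: Δs_k = 3*(k - 3)/(k**3 + 12*k**2 + 47*k + 60). ✓

Yes. s_k = -3*k/((k + 3)*(k + 4)).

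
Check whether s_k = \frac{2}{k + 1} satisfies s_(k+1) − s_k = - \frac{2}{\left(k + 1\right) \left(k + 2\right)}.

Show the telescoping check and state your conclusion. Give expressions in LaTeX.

valid (s_(k+1) − s_k reduces to t_k)

s_(k+1) = 2/(k + 2)
s_(k+1) − s_k = -2/((k + 1)*(k + 2))
(s_(k+1) − s_k) − t_k = 0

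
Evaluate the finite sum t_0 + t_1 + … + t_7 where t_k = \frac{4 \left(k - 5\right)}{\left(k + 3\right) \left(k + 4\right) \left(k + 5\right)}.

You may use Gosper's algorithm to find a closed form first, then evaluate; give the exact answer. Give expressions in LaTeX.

Σ = -6/11

t_(k+1)/t_k = (k - 4)*(k + 3)/((k - 5)*(k + 6)).
Normal form (A,B,C) = (k + 3, k + 6, k - 5).
Set up (k + 3)·f(k+1) − (k + 5)·f(k) − (k - 5) = 0.
From deg A=1, deg B=1, deg C=1: d=2.
Solve for f: f(k) = -k*(k + 19)/12 (degree 2 ≤ 2).
R(k) = B(k−1)·f(k)/C(k) = -k*(k + 5)*(k + 19)/(12*(k - 5)); s_k = R·t_k = k*(-k - 19)/(3*(k + 3)*(k + 4)).
Check: Δs_k = 4*(k - 5)/(k**3 + 12*k**2 + 47*k + 60). ✓
Σ_(k=0)^(7) t_k = s_(8) − s_(0) = -6/11 − (0) = -6/11.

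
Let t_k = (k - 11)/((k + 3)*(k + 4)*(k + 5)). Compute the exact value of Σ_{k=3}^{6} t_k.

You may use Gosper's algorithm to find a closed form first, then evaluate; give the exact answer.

r(k) = (k - 10)*(k + 3)/((k - 11)*(k + 6)) after simplifying.
Gosper form: A/B · C(k+1)/C(k) with A=k + 3, B=k + 6, C=k - 11.
Key eq: (k + 3)·f(k+1) = (k + 5)·f(k) + (k - 11).
Degrees (1,1,1) ⇒ d ≤ 2.
Solve for f: f(k) = -k*(k + 10)/3 (degree 2 ≤ 2).
Certificate R = B(k−1)f/C = -k*(k + 5)*(k + 10)/(3*(k - 11)) gives s_k = k*(-k - 10)/(3*(k + 3)*(k + 4)).
Verify: (k - 11)/(k**3 + 12*k**2 + 47*k + 60) matches t_k.
Σ_(k=3)^(6) t_k = s_(7) − s_(3) = -119/330 − (-13/42) = -59/1155.

Σ = -59/1155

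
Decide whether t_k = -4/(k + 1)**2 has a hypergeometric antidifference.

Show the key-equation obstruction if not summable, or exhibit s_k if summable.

Ratio r(k) = (k + 1)**2/(k + 2)**2.
A = k**2 + 2*k + 1, B = k**2 + 4*k + 4, C = 1.
Solve (k**2 + 2*k + 1)·f(k+1) − (k**2 + 2*k + 1)·f(k) = 1.
Degrees (2,2,0) ⇒ d ≤ 0.
f = c0 ⇒ A·f(k+1) − B(k−1)·f(k) − C = -1. The system {-1 = 0} is inconsistent; no antidifference.

No — the linear system for f has no solution.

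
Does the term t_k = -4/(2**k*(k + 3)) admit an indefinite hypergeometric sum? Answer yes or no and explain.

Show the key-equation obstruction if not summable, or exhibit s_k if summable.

Step 1: r(k) = (k + 3)/(2*(k + 4)).
Factor: A=k/2 + 3/2; B=k + 4; C=1.
f must satisfy (k/2 + 3/2)·f(k+1) − (k + 3)·f(k) = 1.
Degrees (1,1,0) ⇒ d ≤ -1.
Negative degree bound (-1): no f exists, t_k not Gosper-summable.

No — key equation has no polynomial f.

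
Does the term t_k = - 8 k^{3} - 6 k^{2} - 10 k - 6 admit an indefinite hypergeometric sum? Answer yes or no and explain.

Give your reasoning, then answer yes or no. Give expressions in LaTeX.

Ratio r(k) = (4*k**3 + 15*k**2 + 23*k + 15)/(4*k**3 + 3*k**2 + 5*k + 3).
Factor: A=1; B=1; C=k**3 + 3*k**2/4 + 5*k/4 + 3/4.
f must satisfy (1)·f(k+1) − (1)·f(k) = k**3 + 3*k**2/4 + 5*k/4 + 3/4.
Degrees (0,0,3) ⇒ d ≤ 4.
Coefficient equations give f(k) = k*(k**3 - k**2 + 2*k + 1)/4.
R(k) = B(k−1)·f(k)/C(k) = k*(k**3 - k**2 + 2*k + 1)/(4*k**3 + 3*k**2 + 5*k + 3); s_k = R·t_k = 2*k*(-k**3 + k**2 - 2*k - 1).
Δs = -8*k**3 - 6*k**2 - 10*k - 6, as required.

Yes. s_k = 2 k \left(- k^{3} + k^{2} - 2 k - 1\right).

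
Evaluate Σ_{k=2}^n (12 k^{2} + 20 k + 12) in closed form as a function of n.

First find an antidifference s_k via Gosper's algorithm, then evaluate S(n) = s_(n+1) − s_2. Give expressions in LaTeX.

Compute t_(k+1)/t_k: get (3*k**2 + 11*k + 11)/(3*k**2 + 5*k + 3).
Normal form (A,B,C) = (1, 1, k**2 + 5*k/3 + 1).
Set up (1)·f(k+1) − (1)·f(k) − (k**2 + 5*k/3 + 1) = 0.
d = 3 from the (0,0,2) case.
Solving with deg f ≤ 3: f(k) = k*(k**2 + k + 1)/3.
Certificate R = B(k−1)f/C = k*(k**2 + k + 1)/(3*k**2 + 5*k + 3) gives s_k = 4*k*(k**2 + k + 1).
Δs = 12*k**2 + 20*k + 12, as required.
s_(n+1) = 4*n**3 + 16*n**2 + 24*n + 12 and s_(2) = 56, so S(n) = 4*n**3 + 16*n**2 + 24*n - 44.

S(n) = 4 n^{3} + 16 n^{2} + 24 n - 44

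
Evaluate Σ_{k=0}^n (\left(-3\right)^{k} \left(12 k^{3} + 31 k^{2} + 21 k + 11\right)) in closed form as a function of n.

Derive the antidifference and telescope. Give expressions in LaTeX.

S(n) = 9 \left(-3\right)^{n} n^{3} + 30 \left(-3\right)^{n} n^{2} + 24 \left(-3\right)^{n} n + 9 \left(-3\right)^{n} + 2

Compute t_(k+1)/t_k: get 3*(-12*k**3 - 67*k**2 - 119*k - 75)/(12*k**3 + 31*k**2 + 21*k + 11).
Factor: A=-3; B=1; C=k**3 + 31*k**2/12 + 7*k/4 + 11/12.
Key eq: (-3)·f(k+1) = (1)·f(k) + (k**3 + 31*k**2/12 + 7*k/4 + 11/12).
d = 3 from the (0,0,3) case.
Solve for f: f(k) = -(3*k**3 + k**2 - 3*k + 2)/12 (degree 3 ≤ 3).
R(k) = B(k−1)·f(k)/C(k) = -(3*k**3 + k**2 - 3*k + 2)/(12*k**3 + 31*k**2 + 21*k + 11); s_k = R·t_k = (-3)**k*(-3*k**3 - k**2 + 3*k - 2).
s_(k+1) − s_k = (-3)**k*(12*k**3 + 31*k**2 + 21*k + 11) = t_k.
Evaluate: s_(n+1) = 3*(-3)**n*(3*n**3 + 10*n**2 + 8*n + 3); subtract s_(0) = -2 ⇒ S(n) = 9*(-3)**n*n**3 + 30*(-3)**n*n**2 + 24*(-3)**n*n + 9*(-3)**n + 2.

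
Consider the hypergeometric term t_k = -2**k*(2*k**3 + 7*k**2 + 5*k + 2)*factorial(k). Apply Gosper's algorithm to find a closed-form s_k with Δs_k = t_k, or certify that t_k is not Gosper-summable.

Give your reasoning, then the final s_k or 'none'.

The ratio is 2*(2*k**4 + 15*k**3 + 38*k**2 + 41*k + 16)/(2*k**3 + 7*k**2 + 5*k + 2).
Gosper form: A/B · C(k+1)/C(k) with A=2*k + 2, B=1, C=k**3 + 7*k**2/2 + 5*k/2 + 1.
f must satisfy (2*k + 2)·f(k+1) − (1)·f(k) = k**3 + 7*k**2/2 + 5*k/2 + 1.
From deg A=1, deg B=0, deg C=3: d=2.
Coefficient equations give f(k) = (k - 1)*(k + 2)/2.
Certificate R = B(k−1)f/C = (k - 1)*(k + 2)/(2*k**3 + 7*k**2 + 5*k + 2) gives s_k = -2**k*(k - 1)*(k + 2)*factorial(k).
Check: Δs_k = -2**k*(2*k**3 + 7*k**2 + 5*k + 2)*factorial(k). ✓

s_k = -2**k*(k - 1)*(k + 2)*factorial(k)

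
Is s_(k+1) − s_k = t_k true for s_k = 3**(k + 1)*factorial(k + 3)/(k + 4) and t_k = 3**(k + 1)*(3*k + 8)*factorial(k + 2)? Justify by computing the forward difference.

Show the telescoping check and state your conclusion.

s_(k+1) = 3**(k + 2)*factorial(k + 4)/(k + 5)
s_(k+1) − s_k = 3**(k + 1)*(3*k**2 + 23*k + 43)*factorial(k + 3)/((k + 4)*(k + 5))
(s_(k+1) − s_k) − t_k = -3**(k + 1)*(3*k**2 + 20*k + 31)*factorial(k + 2)/((k + 4)*(k + 5))

Invalid: residual -3**(k + 1)*(3*k**2 + 20*k + 31)*factorial(k + 2)/((k + 4)*(k + 5)) ≠ 0.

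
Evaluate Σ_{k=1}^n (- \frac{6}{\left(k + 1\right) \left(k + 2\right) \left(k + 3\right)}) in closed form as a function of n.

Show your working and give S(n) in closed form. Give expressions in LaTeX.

S(n) = \frac{n \left(- n - 5\right)}{2 \left(n^{2} + 5 n + 6\right)}

Step 1: r(k) = (k + 1)/(k + 4).
A = k + 1, B = k + 4, C = 1.
Set up (k + 1)·f(k+1) − (k + 3)·f(k) − (1) = 0.
Degrees (1,1,0) ⇒ d ≤ 2.
A polynomial solution: f(k) = k*(k + 3)/4.
Then R = B(k−1)f/C = k*(k + 3)**2/4, so s_k = R(k)·t_k = 3*k*(-k - 3)/(2*(k + 1)*(k + 2)).
s_(k+1) − s_k = -6/(k**3 + 6*k**2 + 11*k + 6) = t_k.
Telescope: S(n) = s_(n+1) − s_(1) = 3*(-n**2 - 5*n - 4)/(2*(n**2 + 5*n + 6)) − (-1) = n*(-n - 5)/(2*(n**2 + 5*n + 6)).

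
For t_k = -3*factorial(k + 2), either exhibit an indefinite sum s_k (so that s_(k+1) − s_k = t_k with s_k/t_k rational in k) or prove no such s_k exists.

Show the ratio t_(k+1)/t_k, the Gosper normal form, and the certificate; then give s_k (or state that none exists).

not Gosper-summable; s_k does not exist

Compute t_(k+1)/t_k: get k + 3.
Take A(k)=k + 3, B(k)=1, C(k)=1.
Need (k + 3)·f(k+1) − (1)·f(k) = 1.
From deg A=1, deg B=0, deg C=0: d=-1.
deg f ≤ -1 is impossible — no certificate.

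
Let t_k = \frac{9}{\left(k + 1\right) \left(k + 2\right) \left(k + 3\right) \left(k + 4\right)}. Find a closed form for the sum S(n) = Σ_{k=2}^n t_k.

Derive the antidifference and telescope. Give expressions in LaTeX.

S(n) = \frac{n^{3} + 9 n^{2} + 26 n - 36}{20 \left(n^{3} + 9 n^{2} + 26 n + 24\right)}

Ratio r(k) = (k + 1)/(k + 5).
Factor: A=k + 1; B=k + 5; C=1.
Solve (k + 1)·f(k+1) − (k + 4)·f(k) = 1.
Degrees (1,1,0) ⇒ d ≤ 3.
Match coefficients ⇒ f(k) = k*(k**2 + 6*k + 11)/18.
Certificate R = B(k−1)f/C = k*(k + 4)*(k**2 + 6*k + 11)/18 gives s_k = k*(k**2 + 6*k + 11)/(2*(k + 1)*(k + 2)*(k + 3)).
s_(k+1) − s_k = 9/(k**4 + 10*k**3 + 35*k**2 + 50*k + 24) = t_k.
Telescope: S(n) = s_(n+1) − s_(2) = (n**3 + 9*n**2 + 26*n + 18)/(2*(n**3 + 9*n**2 + 26*n + 24)) − (9/20) = (n**3 + 9*n**2 + 26*n - 36)/(20*(n**3 + 9*n**2 + 26*n + 24)).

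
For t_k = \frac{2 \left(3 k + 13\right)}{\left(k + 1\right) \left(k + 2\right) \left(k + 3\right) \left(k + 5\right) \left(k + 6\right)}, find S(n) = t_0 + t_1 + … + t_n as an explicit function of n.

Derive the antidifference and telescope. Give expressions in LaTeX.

S(n) = \frac{n^{3} + 11 n^{2} + 36 n + 26}{5 \left(n^{3} + 11 n^{2} + 36 n + 36\right)}

r(k) = (k + 1)*(k + 5)*(3*k + 16)/((k + 4)*(k + 7)*(3*k + 13)) after simplifying.
Normal form (A,B,C) = (k + 1, k + 7, k**2 + 25*k/3 + 52/3).
Key eq: (k + 1)·f(k+1) = (k + 6)·f(k) + (k**2 + 25*k/3 + 52/3).
Bound: deg f ≤ 5.
Solving with deg f ≤ 5: f(k) = k*(k + 3)*(k + 4)*(k**2 + 8*k + 17)/30.
So s_k = (B(k−1)f/C)·t_k = (k*(k + 3)*(k + 6)*(k**2 + 8*k + 17)/(10*(3*k + 13)))·t_k = k*(k**2 + 8*k + 17)/(5*(k**3 + 8*k**2 + 17*k + 10)).
Verify: 2*(3*k + 13)/(k**5 + 17*k**4 + 107*k**3 + 307*k**2 + 396*k + 180) matches t_k.
Σ_(k=0)^n t_k = s_(n+1) − s_(0) = ((n**3 + 11*n**2 + 36*n + 26)/(5*(n**3 + 11*n**2 + 36*n + 36))) − (0), i.e. (n**3 + 11*n**2 + 36*n + 26)/(5*(n**3 + 11*n**2 + 36*n + 36)).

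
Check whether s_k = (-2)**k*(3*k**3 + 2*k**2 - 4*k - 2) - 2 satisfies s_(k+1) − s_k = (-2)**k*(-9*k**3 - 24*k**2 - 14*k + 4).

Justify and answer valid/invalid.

Valid: the claim telescopes to t_k.

s_(k+1) = 2*(-2)**k*(4*k - 3*(k + 1)**3 - 2*(k + 1)**2 + 6) - 2
s_(k+1) − s_k = (-2)**k*(-9*k**3 - 24*k**2 - 14*k + 4)
(s_(k+1) − s_k) − t_k = 0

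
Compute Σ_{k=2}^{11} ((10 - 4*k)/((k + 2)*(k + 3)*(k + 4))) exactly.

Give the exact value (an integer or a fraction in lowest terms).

The ratio is (k + 2)*(2*k - 3)/((k + 5)*(2*k - 5)).
Take A(k)=k + 2, B(k)=k + 5, C(k)=k - 5/2.
Key eq: (k + 2)·f(k+1) = (k + 4)·f(k) + (k - 5/2).
Bound: deg f ≤ 2.
Solving with deg f ≤ 2: f(k) = -k*(k + 29)/24.
Get s_k = R·t_k = k*(k + 29)/(6*(k + 2)*(k + 3)) with R(k) = B(k−1)f(k)/C(k) = -k*(k + 4)*(k + 29)/(12*(2*k - 5)).
Δs = 2*(5 - 2*k)/(k**3 + 9*k**2 + 26*k + 24), as required.
Telescoping: Σ = s_(12) − s_(2) = 41/105 − (31/60) = -53/420.

Σ = -53/420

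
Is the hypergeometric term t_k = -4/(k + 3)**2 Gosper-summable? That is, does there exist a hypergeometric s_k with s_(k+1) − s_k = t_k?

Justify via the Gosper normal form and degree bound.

No — t_k has no hypergeometric antidifference.

Ratio r(k) = (k + 3)**2/(k + 4)**2.
Gosper form: A/B · C(k+1)/C(k) with A=k**2 + 6*k + 9, B=k**2 + 8*k + 16, C=1.
Solve (k**2 + 6*k + 9)·f(k+1) − (k**2 + 6*k + 9)·f(k) = 1.
d = 0 from the (2,2,0) case.
Put f(k) = c0: A·f(k+1) − B(k−1)·f(k) − C = -1; need -1 = 0 — inconsistent ⇒ no f, not summable.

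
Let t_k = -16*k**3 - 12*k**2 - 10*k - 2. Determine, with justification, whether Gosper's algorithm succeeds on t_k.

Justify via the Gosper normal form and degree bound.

Ratio r(k) = (8*k**3 + 30*k**2 + 41*k + 20)/(8*k**3 + 6*k**2 + 5*k + 1).
Factor: A=1; B=1; C=k**3 + 3*k**2/4 + 5*k/8 + 1/8.
Key eq: (1)·f(k+1) = (1)·f(k) + (k**3 + 3*k**2/4 + 5*k/8 + 1/8).
Bound: deg f ≤ 4.
A polynomial solution: f(k) = k*(2*k - 1)*(2*k**2 - k + 1)/16.
So s_k = (B(k−1)f/C)·t_k = (k*(2*k - 1)*(2*k**2 - k + 1)/(2*(4*k + 1)*(2*k**2 + k + 1)))·t_k = k*(-4*k**3 + 4*k**2 - 3*k + 1).
Check: Δs_k = -16*k**3 - 12*k**2 - 10*k - 2. ✓

Yes. s_k = k*(-4*k**3 + 4*k**2 - 3*k + 1).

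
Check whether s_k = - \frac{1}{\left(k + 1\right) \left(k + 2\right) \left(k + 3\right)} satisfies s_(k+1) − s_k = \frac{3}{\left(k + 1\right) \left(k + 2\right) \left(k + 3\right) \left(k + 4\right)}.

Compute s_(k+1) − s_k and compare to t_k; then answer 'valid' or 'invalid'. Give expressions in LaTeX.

s_(k+1) = -1/((k + 2)*(k + 3)*(k + 4))
s_(k+1) − s_k = 3/((k + 1)*(k + 2)*(k + 3)*(k + 4))
(s_(k+1) − s_k) − t_k = 0

valid (s_(k+1) − s_k reduces to t_k)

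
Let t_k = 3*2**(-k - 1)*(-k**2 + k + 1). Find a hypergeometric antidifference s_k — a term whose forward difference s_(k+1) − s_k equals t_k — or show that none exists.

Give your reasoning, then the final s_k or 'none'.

s_k = 3*(k**2 + k + 1)/2**k

Ratio r(k) = (k**2 + k - 1)/(2*(k**2 - k - 1)).
Take A(k)=1/2, B(k)=1, C(k)=k**2 - k - 1.
Solve (1/2)·f(k+1) − (1)·f(k) = k**2 - k - 1.
From deg A=0, deg B=0, deg C=2: d=2.
Solve for f: f(k) = -2*(k**2 + k + 1) (degree 2 ≤ 2).
Then R = B(k−1)f/C = -2*(k**2 + k + 1)/(k**2 - k - 1), so s_k = R(k)·t_k = 3*(k**2 + k + 1)/2**k.
Check: Δs_k = 3*2**(-k - 1)*(-k**2 + k + 1). ✓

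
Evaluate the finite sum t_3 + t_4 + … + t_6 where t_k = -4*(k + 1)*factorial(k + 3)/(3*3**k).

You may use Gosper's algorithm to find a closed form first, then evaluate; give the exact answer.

Step 1: r(k) = (k + 2)*(k + 4)/(3*(k + 1)).
Normal form (A,B,C) = (k/3 + 4/3, 1, k + 1).
Set up (k/3 + 4/3)·f(k+1) − (1)·f(k) − (k + 1) = 0.
Degrees (1,0,1) ⇒ d ≤ 0.
A polynomial solution: f(k) = 3.
R(k) = B(k−1)·f(k)/C(k) = 3/(k + 1); s_k = R·t_k = -4*factorial(k + 3)/3**k.
Δs = -4*(k + 1)*factorial(k + 3)/(3*3**k), as required.
Σ_(k=3)^(6) t_k = s_(7) − s_(3) = -179200/27 − (-320/3) = -176320/27.

Σ = -176320/27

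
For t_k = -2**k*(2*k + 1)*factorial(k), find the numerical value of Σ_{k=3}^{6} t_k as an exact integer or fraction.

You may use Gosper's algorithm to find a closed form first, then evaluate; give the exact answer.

r(k) = 2*(k + 1)*(2*k + 3)/(2*k + 1) after simplifying.
So A=2*k + 2 and B=1, with C=k + 1/2.
Set up (2*k + 2)·f(k+1) − (1)·f(k) − (k + 1/2) = 0.
d = 0 from the (1,0,1) case.
Coefficient equations give f(k) = 1/2.
So s_k = (B(k−1)f/C)·t_k = (1/(2*k + 1))·t_k = -2**k*factorial(k).
Verify: -2**k*(2*k + 1)*factorial(k) matches t_k.
Evaluate s at k=7 and k=3: -645120 and -48; difference -645072.

Σ = -645072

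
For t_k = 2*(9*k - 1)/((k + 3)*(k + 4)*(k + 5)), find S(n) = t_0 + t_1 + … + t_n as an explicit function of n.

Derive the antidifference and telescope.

Step 1: r(k) = (k + 3)*(9*k + 8)/((k + 6)*(9*k - 1)).
Take A(k)=k + 3, B(k)=k + 6, C(k)=k - 1/9.
Solve (k + 3)·f(k+1) − (k + 5)·f(k) = k - 1/9.
d = 2 from the (1,1,1) case.
Solving with deg f ≤ 2: f(k) = k*(13*k - 17)/108.
R(k) = B(k−1)·f(k)/C(k) = k*(k + 5)*(13*k - 17)/(12*(9*k - 1)); s_k = R·t_k = k*(13*k - 17)/(6*(k + 3)*(k + 4)).
s_(k+1) − s_k = 2*(9*k - 1)/(k**3 + 12*k**2 + 47*k + 60) = t_k.
Evaluate: s_(n+1) = (13*n**2 + 9*n - 4)/(6*(n**2 + 9*n + 20)); subtract s_(0) = 0 ⇒ S(n) = (13*n**2 + 9*n - 4)/(6*(n**2 + 9*n + 20)).

S(n) = (13*n**2 + 9*n - 4)/(6*(n**2 + 9*n + 20))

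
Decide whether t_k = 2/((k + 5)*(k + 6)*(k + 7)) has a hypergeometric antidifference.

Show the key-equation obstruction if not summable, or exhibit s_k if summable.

Yes. s_k = k*(k + 11)/(30*(k + 5)*(k + 6)).

Ratio r(k) = (k + 5)/(k + 8).
So A=k + 5 and B=k + 8, with C=1.
Need (k + 5)·f(k+1) − (k + 7)·f(k) = 1.
d = 2 from the (1,1,0) case.
A polynomial solution: f(k) = k*(k + 11)/60.
So s_k = (B(k−1)f/C)·t_k = (k*(k + 7)*(k + 11)/60)·t_k = k*(k + 11)/(30*(k + 5)*(k + 6)).
Check: Δs_k = 2/(k**3 + 18*k**2 + 107*k + 210). ✓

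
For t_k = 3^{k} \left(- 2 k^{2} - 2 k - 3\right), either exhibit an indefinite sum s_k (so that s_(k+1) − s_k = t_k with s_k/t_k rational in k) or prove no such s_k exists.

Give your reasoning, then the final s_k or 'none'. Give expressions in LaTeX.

s_k = 3^{k} \left(- k^{2} + 2 k - 3\right)

The ratio is 3*(2*k**2 + 6*k + 7)/(2*k**2 + 2*k + 3).
Normal form (A,B,C) = (3, 1, k**2 + k + 3/2).
f must satisfy (3)·f(k+1) − (1)·f(k) = k**2 + k + 3/2.
d = 2 from the (0,0,2) case.
A polynomial solution: f(k) = (k**2 - 2*k + 3)/2.
So s_k = (B(k−1)f/C)·t_k = ((k**2 - 2*k + 3)/(2*k**2 + 2*k + 3))·t_k = 3**k*(-k**2 + 2*k - 3).
Δs = 3**k*(-2*k**2 - 2*k - 3), as required.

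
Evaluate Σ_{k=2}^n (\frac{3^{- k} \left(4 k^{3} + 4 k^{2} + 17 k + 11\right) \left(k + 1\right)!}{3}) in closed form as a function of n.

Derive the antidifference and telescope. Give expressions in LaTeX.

S(n) = 3^{- n - 1} \left(- 26 \cdot 3^{n} + 4 n^{4} n! + 20 n^{3} n! + 33 n^{2} n! + 19 n n! + 2 n!\right)

Step 1: r(k) = (4*k**4 + 24*k**3 + 69*k**2 + 110*k + 72)/(3*(4*k**3 + 4*k**2 + 17*k + 11)).
Factor: A=k/3 + 2/3; B=1; C=k**3 + k**2 + 17*k/4 + 11/4.
Solve (k/3 + 2/3)·f(k+1) − (1)·f(k) = k**3 + k**2 + 17*k/4 + 11/4.
Bound: deg f ≤ 2.
Solving with deg f ≤ 2: f(k) = 3*(4*k**2 - 3)/4.
R(k) = B(k−1)·f(k)/C(k) = 3*(4*k**2 - 3)/(4*k**3 + 4*k**2 + 17*k + 11); s_k = R·t_k = (4*k**2 - 3)*factorial(k + 1)/3**k.
Verify: (4*k**3 + 4*k**2 + 17*k + 11)*factorial(k + 1)/(3*3**k) matches t_k.
Telescope: S(n) = s_(n+1) − s_(2) = 3**(-n - 1)*(4*n**2 + 8*n + 1)*factorial(n + 2) − (26/3) = 3**(-n - 1)*(-26*3**n + 4*n**4*factorial(n) + 20*n**3*factorial(n) + 33*n**2*factorial(n) + 19*n*factorial(n) + 2*factorial(n)).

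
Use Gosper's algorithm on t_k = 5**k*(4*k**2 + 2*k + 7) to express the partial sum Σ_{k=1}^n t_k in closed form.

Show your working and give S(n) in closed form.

Step 1: r(k) = 5*(4*k**2 + 10*k + 13)/(4*k**2 + 2*k + 7).
So A=5 and B=1, with C=k**2 + k/2 + 7/4.
Key eq: (5)·f(k+1) = (1)·f(k) + (k**2 + k/2 + 7/4).
d = 2 from the (0,0,2) case.
Coefficient equations give f(k) = (k**2 - 2*k + 3)/4.
Get s_k = R·t_k = 5**k*(k**2 - 2*k + 3) with R(k) = B(k−1)f(k)/C(k) = (k**2 - 2*k + 3)/(4*k**2 + 2*k + 7).
s_(k+1) − s_k = 5**k*(4*k**2 + 2*k + 7) = t_k.
Telescope: S(n) = s_(n+1) − s_(1) = 5**(n + 1)*(n**2 + 2) − (10) = 5*5**n*n**2 + 10*5**n - 10.

S(n) = 5*5**n*n**2 + 10*5**n - 10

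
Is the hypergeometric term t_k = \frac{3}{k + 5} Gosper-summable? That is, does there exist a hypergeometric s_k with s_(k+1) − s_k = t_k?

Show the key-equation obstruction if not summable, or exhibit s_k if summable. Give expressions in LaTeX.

No — key equation has no polynomial f.

Compute t_(k+1)/t_k: get (k + 5)/(k + 6).
Factor: A=k + 5; B=k + 6; C=1.
Key eq: (k + 5)·f(k+1) = (k + 5)·f(k) + (1).
deg f ≤ 0 (via 1,1,0).
Put f(k) = c0: A·f(k+1) − B(k−1)·f(k) − C = -1; need -1 = 0 — inconsistent ⇒ no f, not summable.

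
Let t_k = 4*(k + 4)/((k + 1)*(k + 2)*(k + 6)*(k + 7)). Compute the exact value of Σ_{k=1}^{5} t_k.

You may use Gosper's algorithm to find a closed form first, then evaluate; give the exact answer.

Step 1: r(k) = (k + 1)*(k + 5)*(k + 6)/((k + 3)*(k + 4)*(k + 8)).
Factor: A=k + 1; B=k + 8; C=k**4 + 16*k**3 + 95*k**2 + 248*k + 240.
Need (k + 1)·f(k+1) − (k + 7)·f(k) = k**4 + 16*k**3 + 95*k**2 + 248*k + 240.
d = 6 from the (1,1,4) case.
Coefficient equations give f(k) = k*(k + 2)*(k + 3)*(k + 4)*(k + 5)*(k + 7)/12.
So s_k = (B(k−1)f/C)·t_k = (k*(k + 2)*(k + 7)**2/(12*(k + 4)))·t_k = k*(k + 7)/(3*(k**2 + 7*k + 6)).
Check: Δs_k = 4*(k + 4)/(k**4 + 16*k**3 + 83*k**2 + 152*k + 84). ✓
Evaluate s at k=6 and k=1: 13/42 and 4/21; difference 5/42.

Σ = 5/42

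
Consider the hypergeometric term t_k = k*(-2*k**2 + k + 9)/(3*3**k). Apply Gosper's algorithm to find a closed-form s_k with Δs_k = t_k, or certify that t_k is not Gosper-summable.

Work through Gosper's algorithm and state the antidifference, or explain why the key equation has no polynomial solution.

Ratio r(k) = (k + 1)*(k - 2*(k + 1)**2 + 10)/(3*k*(-2*k**2 + k + 9)).
Gosper form: A/B · C(k+1)/C(k) with A=1/3, B=1, C=k**3 - k**2/2 - 9*k/2.
Set up (1/3)·f(k+1) − (1)·f(k) − (k**3 - k**2/2 - 9*k/2) = 0.
deg f ≤ 3 (via 0,0,3).
Solving with deg f ≤ 3: f(k) = -3*k*(k - 1)*(k + 2)/2.
Then R = B(k−1)f/C = -3*(k - 1)*(k + 2)/(2*k**2 - k - 9), so s_k = R(k)·t_k = k*(k**2 + k - 2)/3**k.
Verify: k*(-2*k**2 + k + 9)/(3*3**k) matches t_k.

s_k = k*(k**2 + k - 2)/3**k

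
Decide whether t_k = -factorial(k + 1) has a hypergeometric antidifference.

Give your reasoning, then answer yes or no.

No — key equation has no polynomial f.

Ratio r(k) = k + 2.
Normal form (A,B,C) = (k + 2, 1, 1).
Need (k + 2)·f(k+1) − (1)·f(k) = 1.
Bound: deg f ≤ -1.
d = -1 < 0 ⇒ no nonzero polynomial f; not summable.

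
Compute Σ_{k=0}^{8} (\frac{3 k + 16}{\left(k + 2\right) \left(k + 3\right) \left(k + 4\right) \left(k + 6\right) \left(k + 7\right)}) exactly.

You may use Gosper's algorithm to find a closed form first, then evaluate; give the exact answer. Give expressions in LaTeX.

Compute t_(k+1)/t_k: get (k + 2)*(k + 6)*(3*k + 19)/((k + 5)*(k + 8)*(3*k + 16)).
A = k + 2, B = k + 8, C = k**2 + 31*k/3 + 80/3.
f must satisfy (k + 2)·f(k+1) − (k + 7)·f(k) = k**2 + 31*k/3 + 80/3.
Degrees (1,1,2) ⇒ d ≤ 5.
A polynomial solution: f(k) = k*(k + 4)*(k + 5)*(k**2 + 11*k + 36)/108.
Then R = B(k−1)f/C = k*(k + 4)*(k + 7)*(k**2 + 11*k + 36)/(36*(3*k + 16)), so s_k = R(k)·t_k = k*(k**2 + 11*k + 36)/(36*(k**3 + 11*k**2 + 36*k + 36)).
Verify: (3*k + 16)/(k**5 + 22*k**4 + 185*k**3 + 740*k**2 + 1404*k + 1008) matches t_k.
Sum = s_(9) − s_(0); s_(9) = 3/110, s_(0) = 0 ⇒ 3/110.

Σ = 3/110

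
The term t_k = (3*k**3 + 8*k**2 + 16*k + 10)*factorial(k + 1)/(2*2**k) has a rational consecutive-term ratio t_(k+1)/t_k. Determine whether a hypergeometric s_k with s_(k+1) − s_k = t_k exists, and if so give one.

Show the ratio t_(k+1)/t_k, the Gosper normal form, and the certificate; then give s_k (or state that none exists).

The ratio is (3*k**4 + 23*k**3 + 75*k**2 + 119*k + 74)/(2*(3*k**3 + 8*k**2 + 16*k + 10)).
Factor: A=k/2 + 1; B=1; C=k**3 + 8*k**2/3 + 16*k/3 + 10/3.
f must satisfy (k/2 + 1)·f(k+1) − (1)·f(k) = k**3 + 8*k**2/3 + 16*k/3 + 10/3.
d = 2 from the (1,0,3) case.
A polynomial solution: f(k) = 2*(k + 1)*(3*k - 1)/3.
R(k) = B(k−1)·f(k)/C(k) = 2*(k + 1)*(3*k - 1)/(3*k**3 + 8*k**2 + 16*k + 10); s_k = R·t_k = (k + 1)*(3*k - 1)*factorial(k + 1)/2**k.
Check: Δs_k = (3*k**3 + 8*k**2 + 16*k + 10)*factorial(k + 1)/(2*2**k). ✓

s_k = (k + 1)*(3*k - 1)*factorial(k + 1)/2**k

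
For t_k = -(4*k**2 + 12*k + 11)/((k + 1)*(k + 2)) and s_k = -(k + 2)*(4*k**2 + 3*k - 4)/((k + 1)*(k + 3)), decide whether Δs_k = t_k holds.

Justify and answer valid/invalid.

Invalid: residual (13*k**2 + 45*k + 41)/(k**4 + 10*k**3 + 35*k**2 + 50*k + 24) ≠ 0.

s_(k+1) = -(k + 3)*(3*k + 4*(k + 1)**2 - 1)/((k + 2)*(k + 4))
s_(k+1) − s_k = (-4*k**4 - 40*k**3 - 130*k**2 - 176*k - 91)/(k**4 + 10*k**3 + 35*k**2 + 50*k + 24)
(s_(k+1) − s_k) − t_k = (13*k**2 + 45*k + 41)/(k**4 + 10*k**3 + 35*k**2 + 50*k + 24)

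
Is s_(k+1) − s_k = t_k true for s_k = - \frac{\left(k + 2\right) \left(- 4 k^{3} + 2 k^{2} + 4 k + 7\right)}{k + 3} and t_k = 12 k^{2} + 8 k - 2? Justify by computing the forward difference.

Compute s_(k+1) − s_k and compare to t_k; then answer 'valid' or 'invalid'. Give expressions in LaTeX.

Invalid: residual \frac{- 8 k^{3} - 46 k^{2} - 26 k - 1}{k^{2} + 7 k + 12} ≠ 0.

s_(k+1) = (4*k**4 + 22*k**3 + 34*k**2 + 3*k - 27)/(k + 4)
s_(k+1) − s_k = (12*k**4 + 84*k**3 + 152*k**2 + 56*k - 25)/(k**2 + 7*k + 12)
(s_(k+1) − s_k) − t_k = (-8*k**3 - 46*k**2 - 26*k - 1)/(k**2 + 7*k + 12)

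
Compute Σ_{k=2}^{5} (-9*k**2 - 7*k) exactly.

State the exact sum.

t_(k+1)/t_k = (9*k**2 + 25*k + 16)/(k*(9*k + 7)).
Take A(k)=1, B(k)=1, C(k)=k**2 + 7*k/9.
Set up (1)·f(k+1) − (1)·f(k) − (k**2 + 7*k/9) = 0.
Bound: deg f ≤ 3.
Solve for f: f(k) = k*(k - 1)*(3*k + 2)/9 (degree 3 ≤ 3).
Then R = B(k−1)f/C = (k - 1)*(3*k + 2)/(9*k + 7), so s_k = R(k)·t_k = k*(-3*k**2 + k + 2).
Verify: k*(-9*k - 7) matches t_k.
Telescoping: Σ = s_(6) − s_(2) = -600 − (-16) = -584.

Σ = -584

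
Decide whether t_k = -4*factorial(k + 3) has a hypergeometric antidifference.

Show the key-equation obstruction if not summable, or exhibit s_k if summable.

No — negative degree bound, so no certificate f.

Step 1: r(k) = k + 4.
Normal form (A,B,C) = (k + 4, 1, 1).
Key eq: (k + 4)·f(k+1) = (1)·f(k) + (1).
deg f ≤ -1 (via 1,0,0).
d = -1 < 0 ⇒ no nonzero polynomial f; not summable.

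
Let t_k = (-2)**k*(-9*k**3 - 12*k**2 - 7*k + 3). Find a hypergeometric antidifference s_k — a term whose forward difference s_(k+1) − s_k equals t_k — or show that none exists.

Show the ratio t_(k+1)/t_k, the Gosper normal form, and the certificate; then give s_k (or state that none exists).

r(k) = 2*(-9*k**3 - 39*k**2 - 58*k - 25)/(9*k**3 + 12*k**2 + 7*k - 3) after simplifying.
Normal form (A,B,C) = (-2, 1, k**3 + 4*k**2/3 + 7*k/9 - 1/3).
Need (-2)·f(k+1) − (1)·f(k) = k**3 + 4*k**2/3 + 7*k/9 - 1/3.
From deg A=0, deg B=0, deg C=3: d=3.
Coefficient equations give f(k) = -(3*k**3 - 2*k**2 - k - 1)/9.
Get s_k = R·t_k = (-2)**k*(3*k**3 - 2*k**2 - k - 1) with R(k) = B(k−1)f(k)/C(k) = -(3*k**3 - 2*k**2 - k - 1)/(9*k**3 + 12*k**2 + 7*k - 3).
Verify: (-2)**k*(-9*k**3 - 12*k**2 - 7*k + 3) matches t_k.

s_k = (-2)**k*(3*k**3 - 2*k**2 - k - 1)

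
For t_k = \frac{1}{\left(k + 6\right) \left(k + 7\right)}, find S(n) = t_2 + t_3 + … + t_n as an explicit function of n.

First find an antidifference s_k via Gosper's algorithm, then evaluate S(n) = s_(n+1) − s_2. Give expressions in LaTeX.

Ratio r(k) = (k + 6)/(k + 8).
Factor: A=k + 6; B=k + 8; C=1.
Solve (k + 6)·f(k+1) − (k + 7)·f(k) = 1.
deg f ≤ 1 (via 1,1,0).
A polynomial solution: f(k) = k/6.
Certificate R = B(k−1)f/C = k*(k + 7)/6 gives s_k = k/(6*(k + 6)).
Verify: 1/(k**2 + 13*k + 42) matches t_k.
Evaluate: s_(n+1) = (n + 1)/(6*(n + 7)); subtract s_(2) = 1/24 ⇒ S(n) = (n - 1)/(8*(n + 7)).

S(n) = \frac{n - 1}{8 \left(n + 7\right)}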